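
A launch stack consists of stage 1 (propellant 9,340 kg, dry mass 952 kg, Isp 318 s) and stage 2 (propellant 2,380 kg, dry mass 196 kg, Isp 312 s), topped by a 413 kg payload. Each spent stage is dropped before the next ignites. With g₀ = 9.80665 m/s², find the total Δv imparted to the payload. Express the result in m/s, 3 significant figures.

Ignition mass of stage 1 = 9,340+952 + 2,380+196 + 413 = 13,281 kg.
Stage 1: m₀ = 13,281 kg, m_f = 13,281 − 9,340 = 3,941 kg; Δv = 318×9.80665×ln(3.37) = 3118.5×1.2149 ≈ 3789 m/s.
Stage 2: m₀ = 2,989 kg, m_f = 2,989 − 2,380 = 609 kg; Δv = 312×9.80665×ln(4.908) = 3059.7×1.5909 ≈ 4868 m/s.
Total Δv = 3789 + 4868 = 8657 m/s.

Δv ≈ 8660 m/s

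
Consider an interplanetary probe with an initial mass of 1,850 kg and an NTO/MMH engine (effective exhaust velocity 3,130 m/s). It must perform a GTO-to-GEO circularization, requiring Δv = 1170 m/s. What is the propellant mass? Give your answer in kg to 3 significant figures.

m₀/m_f = exp(Δv / v_e) = exp(1170 / 3130.0) = exp(0.3738) = 1.4532.
m_f = 1,850 / 1.4532 = 1,273.05 kg, so propellant = m₀ − m_f = 1,850 − 1,273.05 = 576.95 kg.

propellant mass ≈ 577 kg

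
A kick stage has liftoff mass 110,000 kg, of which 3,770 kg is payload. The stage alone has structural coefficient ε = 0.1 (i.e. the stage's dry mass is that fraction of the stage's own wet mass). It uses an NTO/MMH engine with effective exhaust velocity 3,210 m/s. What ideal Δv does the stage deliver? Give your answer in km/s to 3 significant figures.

Δv ≈ 6.53 km/s

Stage wet mass = m₀ − payload = 110,000 − 3,770 = 106,230 kg.
Stage dry mass = ε × stage wet mass = 0.1 × 106,230 = 10,623 kg.
Burnout mass m_f = stage dry + payload = 10,623 + 3,770 = 14,393 kg.
Δv = v_e · ln(110,000/14,393) = 3210.0 × ln(7.643) = 3210.0 × 2.0337 ≈ 6528 m/s.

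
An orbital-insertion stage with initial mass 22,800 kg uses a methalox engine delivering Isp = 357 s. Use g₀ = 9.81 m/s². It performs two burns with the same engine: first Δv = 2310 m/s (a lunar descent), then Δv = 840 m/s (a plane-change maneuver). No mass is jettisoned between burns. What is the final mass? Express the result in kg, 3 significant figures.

final mass ≈ 9270 kg

v_e = Isp · g₀ = 357 × 9.81 = 3502.2 m/s.
After the first burn: m = 22800 × exp(−2310/3502.2) = 22800 × 0.51706 = 11,789 kg.
After the second burn: m = 11,789 × exp(−840/3502.2) = 11,789 × 0.78674 = 9,274.88 kg.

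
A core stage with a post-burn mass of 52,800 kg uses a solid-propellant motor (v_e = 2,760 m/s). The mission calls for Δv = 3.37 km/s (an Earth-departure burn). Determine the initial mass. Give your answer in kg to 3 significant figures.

m₀/m_f = exp(Δv / v_e) = exp(3370 / 2760.0) = exp(1.2210) = 3.3906.
m₀ = m_f × 3.3906 = 52,800 × 3.3906 = 179,024 kg.

initial mass ≈ 179000 kg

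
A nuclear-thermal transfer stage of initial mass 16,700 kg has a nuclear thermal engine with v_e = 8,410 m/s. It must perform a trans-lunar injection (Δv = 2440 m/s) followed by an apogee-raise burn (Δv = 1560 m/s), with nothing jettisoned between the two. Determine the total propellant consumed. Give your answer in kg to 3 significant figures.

total propellant consumed ≈ 6320 kg

After the first burn: m = 16700 × exp(−2440/8410.0) = 16700 × 0.74817 = 12,494.4 kg.
After the second burn: m = 12,494.4 × exp(−1560/8410.0) = 12,494.4 × 0.83069 = 10,379 kg.
Total propellant = m₀ − m_final = 16700 − 10,379 = 6,321 kg.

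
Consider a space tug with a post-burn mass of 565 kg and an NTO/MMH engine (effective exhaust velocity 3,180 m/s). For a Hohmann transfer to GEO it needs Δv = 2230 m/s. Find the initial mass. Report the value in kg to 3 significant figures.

Using Δv = v_e ln(m₀/m_f): m₀/m_f = exp(Δv / v_e) = exp(2230 / 3180.0) = exp(0.7013) = 2.0163.
m₀ = m_f × 2.0163 = 565 × 2.0163 = 1,139.21 kg.

initial mass ≈ 1140 kg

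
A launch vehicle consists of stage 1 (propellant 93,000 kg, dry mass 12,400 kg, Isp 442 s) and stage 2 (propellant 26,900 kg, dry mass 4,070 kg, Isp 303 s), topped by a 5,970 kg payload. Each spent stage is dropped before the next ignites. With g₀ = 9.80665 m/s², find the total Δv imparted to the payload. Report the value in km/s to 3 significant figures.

Ignition mass of stage 1 = 93,000+12,400 + 26,900+4,070 + 5,970 = 142,340 kg.
Stage 1: m₀ = 142,340 kg, m_f = 142,340 − 93,000 = 49,340 kg; Δv = 442×9.80665×ln(2.885) = 4334.5×1.0595 ≈ 4592 m/s.
Stage 2: m₀ = 36,940 kg, m_f = 36,940 − 26,900 = 10,040 kg; Δv = 303×9.80665×ln(3.679) = 2971.4×1.3027 ≈ 3871 m/s.
Total Δv = 4592 + 3871 = 8463 m/s.

Δv ≈ 8.46 km/s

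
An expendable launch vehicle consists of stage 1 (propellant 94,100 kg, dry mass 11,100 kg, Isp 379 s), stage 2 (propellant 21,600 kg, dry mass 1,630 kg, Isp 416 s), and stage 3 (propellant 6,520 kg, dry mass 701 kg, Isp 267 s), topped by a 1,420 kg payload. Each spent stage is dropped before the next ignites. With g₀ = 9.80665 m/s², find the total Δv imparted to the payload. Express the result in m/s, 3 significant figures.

Δv ≈ 12600 m/s

Ignition mass of stage 1 = 94,100+11,100 + 21,600+1,630 + 6,520+701 + 1,420 = 137,071 kg.
Stage 1: m₀ = 137,071 kg, m_f = 137,071 − 94,100 = 42,971 kg; Δv = 379×9.80665×ln(3.19) = 3716.7×1.1600 ≈ 4311 m/s.
Stage 2: m₀ = 31,871 kg, m_f = 31,871 − 21,600 = 10,271 kg; Δv = 416×9.80665×ln(3.103) = 4079.6×1.1324 ≈ 4620 m/s.
Stage 3: m₀ = 8,641 kg, m_f = 8,641 − 6,520 = 2,121 kg; Δv = 267×9.80665×ln(4.074) = 2618.4×1.4046 ≈ 3678 m/s.
Total Δv = 4311 + 4620 + 3678 = 12609 m/s.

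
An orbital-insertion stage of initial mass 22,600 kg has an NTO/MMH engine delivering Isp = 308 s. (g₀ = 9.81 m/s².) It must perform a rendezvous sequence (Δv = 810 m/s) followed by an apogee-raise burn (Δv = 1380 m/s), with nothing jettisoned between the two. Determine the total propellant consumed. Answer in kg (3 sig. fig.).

v_e = Isp · g₀ = 308 × 9.81 = 3021.5 m/s.
After the first burn: m = 22600 × exp(−810/3021.5) = 22600 × 0.76485 = 17,285.6 kg.
After the second burn: m = 17,285.6 × exp(−1380/3021.5) = 17,285.6 × 0.63335 = 10,947.8 kg.
Total propellant = m₀ − m_final = 22600 − 10,947.8 = 11,652.2 kg.

total propellant consumed ≈ 11700 kg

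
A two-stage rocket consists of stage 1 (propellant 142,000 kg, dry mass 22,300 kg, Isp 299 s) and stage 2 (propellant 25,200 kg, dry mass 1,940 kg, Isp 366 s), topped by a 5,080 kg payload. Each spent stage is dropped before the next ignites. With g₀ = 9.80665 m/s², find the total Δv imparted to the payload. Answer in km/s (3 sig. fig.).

Ignition mass of stage 1 = 142,000+22,300 + 25,200+1,940 + 5,080 = 196,520 kg.
Stage 1: m₀ = 196,520 kg, m_f = 196,520 − 142,000 = 54,520 kg; Δv = 299×9.80665×ln(3.605) = 2932.2×1.2822 ≈ 3760 m/s.
Stage 2: m₀ = 32,220 kg, m_f = 32,220 − 25,200 = 7,020 kg; Δv = 366×9.80665×ln(4.59) = 3589.2×1.5238 ≈ 5469 m/s.
Total Δv = 3760 + 5469 = 9229 m/s.

Δv ≈ 9.23 km/s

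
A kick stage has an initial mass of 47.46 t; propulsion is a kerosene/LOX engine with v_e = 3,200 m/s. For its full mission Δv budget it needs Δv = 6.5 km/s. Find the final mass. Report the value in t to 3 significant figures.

From the ideal rocket equation, m₀/m_f = exp(Δv / v_e) = exp(6500 / 3200.0) = exp(2.0312) = 7.6236.
m_f = m₀ / 7.6236 = 47.46 / 7.6236 = 6.22541 t.

final mass ≈ 6.23 t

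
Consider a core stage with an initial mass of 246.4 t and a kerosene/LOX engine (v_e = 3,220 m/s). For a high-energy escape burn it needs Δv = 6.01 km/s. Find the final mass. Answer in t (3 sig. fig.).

final mass ≈ 38.1 t

m₀/m_f = exp(Δv / v_e) = exp(6010 / 3220.0) = exp(1.8665) = 6.4654.
m_f = m₀ / 6.4654 = 246.4 / 6.4654 = 38.1106 t.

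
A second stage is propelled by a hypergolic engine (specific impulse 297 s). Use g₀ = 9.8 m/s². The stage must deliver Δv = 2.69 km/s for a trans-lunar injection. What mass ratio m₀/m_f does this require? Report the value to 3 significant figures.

v_e = Isp · g₀ = 297 × 9.8 = 2910.6 m/s.
Using Δv = v_e ln(m₀/m_f): m₀/m_f = exp(Δv / v_e) = exp(2690 / 2910.6) = exp(0.9242) = 2.5199.

mass ratio ≈ 2.52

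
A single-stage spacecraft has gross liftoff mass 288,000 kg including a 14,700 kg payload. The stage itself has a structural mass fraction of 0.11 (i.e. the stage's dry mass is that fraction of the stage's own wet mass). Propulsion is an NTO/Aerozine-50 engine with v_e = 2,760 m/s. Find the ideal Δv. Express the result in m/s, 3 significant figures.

Δv ≈ 5140 m/s

Stage wet mass = m₀ − payload = 288,000 − 14,700 = 273,300 kg.
Stage dry mass = ε × stage wet mass = 0.11 × 273,300 = 30,063 kg.
Burnout mass m_f = stage dry + payload = 30,063 + 14,700 = 44,763 kg.
Rocket equation: Δv = v_e · ln(288,000/44,763) = 2760.0 × ln(6.434) = 2760.0 × 1.8616 ≈ 5138 m/s.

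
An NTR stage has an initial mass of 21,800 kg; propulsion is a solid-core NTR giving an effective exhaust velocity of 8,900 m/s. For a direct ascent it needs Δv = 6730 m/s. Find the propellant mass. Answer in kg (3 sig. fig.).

m₀/m_f = exp(Δv / v_e) = exp(6730 / 8900.0) = exp(0.7562) = 2.1301.
m_f = 21,800 / 2.1301 = 10,234.3 kg, so propellant = m₀ − m_f = 21,800 − 10,234.3 = 11,565.7 kg.

propellant mass ≈ 11600 kg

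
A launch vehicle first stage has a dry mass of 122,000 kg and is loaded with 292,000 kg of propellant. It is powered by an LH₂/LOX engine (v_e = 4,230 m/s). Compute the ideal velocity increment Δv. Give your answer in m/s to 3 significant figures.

Δv ≈ 5170 m/s

m₀ = m_dry + m_prop = 122,000 + 292,000 = 414,000 kg.
Rocket equation: Δv = v_e · ln(m₀/m_f) = 4230.0 × ln(3.393) = 4230.0 × 1.2218 ≈ 5168.4 m/s.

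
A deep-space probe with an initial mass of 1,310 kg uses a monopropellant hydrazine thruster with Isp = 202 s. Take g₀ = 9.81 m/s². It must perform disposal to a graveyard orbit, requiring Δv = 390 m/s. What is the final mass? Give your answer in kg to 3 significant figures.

v_e = Isp · g₀ = 202 × 9.81 = 1981.6 m/s.
Using Δv = v_e ln(m₀/m_f): m₀/m_f = exp(Δv / v_e) = exp(390 / 1981.6) = exp(0.1968) = 1.2175.
m_f = m₀ / 1.2175 = 1,310 / 1.2175 = 1,075.98 kg.

final mass ≈ 1080 kg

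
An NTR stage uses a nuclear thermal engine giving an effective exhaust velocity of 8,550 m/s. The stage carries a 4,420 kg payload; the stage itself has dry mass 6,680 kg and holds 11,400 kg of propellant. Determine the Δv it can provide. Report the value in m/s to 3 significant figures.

m₀ = payload + dry + propellant = 4,420 + 6,680 + 11,400 = 22,500 kg.
m_f = payload + dry = 4,420 + 6,680 = 11,100 kg.
Δv = v_e · ln(m₀/m_f) = 8550.0 × ln(2.027) = 8550.0 × 0.7066 ≈ 6041.2 m/s.

Δv ≈ 6040 m/s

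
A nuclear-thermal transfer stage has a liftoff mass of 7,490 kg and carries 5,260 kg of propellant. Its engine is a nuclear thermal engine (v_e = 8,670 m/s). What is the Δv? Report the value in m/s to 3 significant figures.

Δv ≈ 10500 m/s

m_f = m₀ − m_prop = 7,490 − 5,260 = 2,230 kg.
Rocket equation: Δv = v_e · ln(m₀/m_f) = 8670.0 × ln(3.359) = 8670.0 × 1.2116 ≈ 10504.3 m/s.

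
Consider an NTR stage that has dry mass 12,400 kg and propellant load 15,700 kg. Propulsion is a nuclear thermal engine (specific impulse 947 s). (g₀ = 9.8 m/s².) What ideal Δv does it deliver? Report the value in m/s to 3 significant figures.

v_e = Isp · g₀ = 947 × 9.8 = 9280.6 m/s.
m₀ = m_dry + m_prop = 12,400 + 15,700 = 28,100 kg.
Rocket equation: Δv = v_e · ln(m₀/m_f) = 9280.6 × ln(2.266) = 9280.6 × 0.8181 ≈ 7592.2 m/s.

Δv ≈ 7590 m/s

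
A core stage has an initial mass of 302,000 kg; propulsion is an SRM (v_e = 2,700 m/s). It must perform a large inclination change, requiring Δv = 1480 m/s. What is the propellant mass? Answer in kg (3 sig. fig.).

m₀/m_f = exp(Δv / v_e) = exp(1480 / 2700.0) = exp(0.5481) = 1.7300.
m_f = 302,000 / 1.7300 = 174,566 kg, so propellant = m₀ − m_f = 302,000 − 174,566 = 127,434 kg.

propellant mass ≈ 127000 kg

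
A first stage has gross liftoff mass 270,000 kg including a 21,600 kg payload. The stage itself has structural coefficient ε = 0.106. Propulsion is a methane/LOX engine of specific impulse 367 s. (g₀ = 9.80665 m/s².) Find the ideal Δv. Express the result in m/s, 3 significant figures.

Stage wet mass = m₀ − payload = 270,000 − 21,600 = 248,400 kg.
Stage dry mass = ε × stage wet mass = 0.106 × 248,400 = 26,330.4 kg.
Burnout mass m_f = stage dry + payload = 26,330.4 + 21,600 = 47,930.4 kg.
v_e = Isp · g₀ = 367 × 9.80665 = 3599.0 m/s.
Using Δv = v_e ln(m₀/m_f): Δv = v_e · ln(270,000/47,930.4) = 3599.0 × ln(5.633) = 3599.0 × 1.7287 ≈ 6222 m/s.

Δv ≈ 6220 m/s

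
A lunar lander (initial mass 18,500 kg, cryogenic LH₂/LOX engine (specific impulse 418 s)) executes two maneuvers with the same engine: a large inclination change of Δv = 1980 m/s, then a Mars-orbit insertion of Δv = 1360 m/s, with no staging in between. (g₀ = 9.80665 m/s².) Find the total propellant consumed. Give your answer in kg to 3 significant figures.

total propellant consumed ≈ 10300 kg

v_e = Isp · g₀ = 418 × 9.80665 = 4099.2 m/s.
After the first burn: m = 18500 × exp(−1980/4099.2) = 18500 × 0.61692 = 11,413 kg.
After the second burn: m = 11,413 × exp(−1360/4099.2) = 11,413 × 0.71765 = 8,190.54 kg.
Total propellant = m₀ − m_final = 18500 − 8,190.54 = 10,309.46 kg.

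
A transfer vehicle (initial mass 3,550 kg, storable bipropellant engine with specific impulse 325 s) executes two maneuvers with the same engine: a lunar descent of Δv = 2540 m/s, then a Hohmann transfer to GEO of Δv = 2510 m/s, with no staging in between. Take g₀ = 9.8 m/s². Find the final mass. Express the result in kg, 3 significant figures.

v_e = Isp · g₀ = 325 × 9.8 = 3185.0 m/s.
After the first burn: m = 3550 × exp(−2540/3185.0) = 3550 × 0.45046 = 1,599.13 kg.
After the second burn: m = 1,599.13 × exp(−2510/3185.0) = 1,599.13 × 0.45472 = 727.156 kg.

final mass ≈ 727 kg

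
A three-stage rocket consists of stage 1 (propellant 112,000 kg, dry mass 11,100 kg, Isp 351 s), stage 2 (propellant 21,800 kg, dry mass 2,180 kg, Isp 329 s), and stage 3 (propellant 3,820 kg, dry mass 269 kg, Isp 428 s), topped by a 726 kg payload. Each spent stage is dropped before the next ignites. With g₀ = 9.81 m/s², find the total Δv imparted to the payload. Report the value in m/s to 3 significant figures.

Δv ≈ 15800 m/s

Ignition mass of stage 1 = 112,000+11,100 + 21,800+2,180 + 3,820+269 + 726 = 151,895 kg.
Stage 1: m₀ = 151,895 kg, m_f = 151,895 − 112,000 = 39,895 kg; Δv = 351×9.81×ln(3.807) = 3443.3×1.3369 ≈ 4603 m/s.
Stage 2: m₀ = 28,795 kg, m_f = 28,795 − 21,800 = 6,995 kg; Δv = 329×9.81×ln(4.117) = 3227.5×1.4150 ≈ 4567 m/s.
Stage 3: m₀ = 4,815 kg, m_f = 4,815 − 3,820 = 995 kg; Δv = 428×9.81×ln(4.839) = 4198.7×1.5767 ≈ 6620 m/s.
Total Δv = 4603 + 4567 + 6620 = 15790 m/s.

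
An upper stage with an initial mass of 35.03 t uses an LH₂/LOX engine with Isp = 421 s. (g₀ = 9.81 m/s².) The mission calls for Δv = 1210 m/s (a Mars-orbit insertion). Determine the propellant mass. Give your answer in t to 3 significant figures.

propellant mass ≈ 8.90 t

v_e = Isp · g₀ = 421 × 9.81 = 4130.0 m/s.
m₀/m_f = exp(Δv / v_e) = exp(1210 / 4130.0) = exp(0.2930) = 1.3404.
m_f = 35.03 / 1.3404 = 26.134 t, so propellant = m₀ − m_f = 35.03 − 26.134 = 8.896 t.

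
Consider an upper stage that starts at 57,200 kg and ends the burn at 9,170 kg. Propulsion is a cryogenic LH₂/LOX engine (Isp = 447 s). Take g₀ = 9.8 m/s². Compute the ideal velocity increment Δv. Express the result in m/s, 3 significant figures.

v_e = Isp · g₀ = 447 × 9.8 = 4380.6 m/s.
Using Δv = v_e ln(m₀/m_f): Δv = v_e · ln(m₀/m_f) = 4380.6 × ln(6.238) = 4380.6 × 1.8306 ≈ 8019.2 m/s.

Δv ≈ 8020 m/s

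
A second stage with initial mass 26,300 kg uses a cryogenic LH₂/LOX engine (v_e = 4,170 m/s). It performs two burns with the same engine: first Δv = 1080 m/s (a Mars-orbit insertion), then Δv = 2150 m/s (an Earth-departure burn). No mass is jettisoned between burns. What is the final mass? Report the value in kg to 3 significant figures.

final mass ≈ 12100 kg

After the first burn: m = 26300 × exp(−1080/4170.0) = 26300 × 0.77183 = 20,299.1 kg.
After the second burn: m = 20,299.1 × exp(−2150/4170.0) = 20,299.1 × 0.59715 = 12,121.6 kg.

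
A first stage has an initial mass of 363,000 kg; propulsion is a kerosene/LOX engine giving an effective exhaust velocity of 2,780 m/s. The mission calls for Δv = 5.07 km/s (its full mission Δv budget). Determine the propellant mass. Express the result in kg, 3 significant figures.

Using Δv = v_e ln(m₀/m_f): m₀/m_f = exp(Δv / v_e) = exp(5070 / 2780.0) = exp(1.8237) = 6.1950.
m_f = 363,000 / 6.1950 = 58,595.6 kg, so propellant = m₀ − m_f = 363,000 − 58,595.6 = 304,404.4 kg.

propellant mass ≈ 304000 kg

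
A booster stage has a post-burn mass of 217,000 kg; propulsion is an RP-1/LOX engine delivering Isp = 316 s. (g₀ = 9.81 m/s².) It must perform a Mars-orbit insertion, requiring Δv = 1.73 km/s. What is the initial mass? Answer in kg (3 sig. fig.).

v_e = Isp · g₀ = 316 × 9.81 = 3100.0 m/s.
m₀/m_f = exp(Δv / v_e) = exp(1730 / 3100.0) = exp(0.5581) = 1.7473.
m₀ = m_f × 1.7473 = 217,000 × 1.7473 = 379,164 kg.

initial mass ≈ 379000 kg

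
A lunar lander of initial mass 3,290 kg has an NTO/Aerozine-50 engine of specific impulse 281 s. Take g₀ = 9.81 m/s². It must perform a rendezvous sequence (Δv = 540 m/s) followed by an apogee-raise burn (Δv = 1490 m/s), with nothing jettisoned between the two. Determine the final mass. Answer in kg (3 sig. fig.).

final mass ≈ 1580 kg

v_e = Isp · g₀ = 281 × 9.81 = 2756.6 m/s.
After the first burn: m = 3290 × exp(−540/2756.6) = 3290 × 0.82210 = 2,704.71 kg.
After the second burn: m = 2,704.71 × exp(−1490/2756.6) = 2,704.71 × 0.58245 = 1,575.36 kg.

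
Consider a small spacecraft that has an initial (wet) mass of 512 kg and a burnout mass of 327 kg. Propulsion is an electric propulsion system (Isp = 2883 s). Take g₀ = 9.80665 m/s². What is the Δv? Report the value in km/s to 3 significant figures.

v_e = Isp · g₀ = 2883 × 9.80665 = 28272.6 m/s.
By the Tsiolkovsky rocket equation, Δv = v_e · ln(m₀/m_f) = 28272.6 × ln(1.566) = 28272.6 × 0.4484 ≈ 12676.4 m/s.

Δv ≈ 12.7 km/s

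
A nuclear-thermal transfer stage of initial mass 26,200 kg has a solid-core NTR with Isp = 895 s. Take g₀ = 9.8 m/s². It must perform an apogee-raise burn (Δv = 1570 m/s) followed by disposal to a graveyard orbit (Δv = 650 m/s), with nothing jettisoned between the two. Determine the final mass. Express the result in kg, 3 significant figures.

final mass ≈ 20300 kg

v_e = Isp · g₀ = 895 × 9.8 = 8771.0 m/s.
After the first burn: m = 26200 × exp(−1570/8771.0) = 26200 × 0.83611 = 21,906.1 kg.
After the second burn: m = 21,906.1 × exp(−650/8771.0) = 21,906.1 × 0.92857 = 20,341.3 kg.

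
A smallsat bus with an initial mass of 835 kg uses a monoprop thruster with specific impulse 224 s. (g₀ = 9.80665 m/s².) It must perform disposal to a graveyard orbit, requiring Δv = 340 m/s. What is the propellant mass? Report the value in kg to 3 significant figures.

propellant mass ≈ 120 kg

v_e = Isp · g₀ = 224 × 9.80665 = 2196.7 m/s.
m₀/m_f = exp(Δv / v_e) = exp(340 / 2196.7) = exp(0.1548) = 1.1674.
m_f = 835 / 1.1674 = 715.265 kg, so propellant = m₀ − m_f = 835 − 715.265 = 119.735 kg.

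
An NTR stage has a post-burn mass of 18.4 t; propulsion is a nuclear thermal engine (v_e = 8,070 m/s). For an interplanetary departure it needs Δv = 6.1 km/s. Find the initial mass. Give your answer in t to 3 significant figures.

initial mass ≈ 39.2 t

Rocket equation: m₀/m_f = exp(Δv / v_e) = exp(6100 / 8070.0) = exp(0.7559) = 2.1295.
m₀ = m_f × 2.1295 = 18.4 × 2.1295 = 39.1828 t.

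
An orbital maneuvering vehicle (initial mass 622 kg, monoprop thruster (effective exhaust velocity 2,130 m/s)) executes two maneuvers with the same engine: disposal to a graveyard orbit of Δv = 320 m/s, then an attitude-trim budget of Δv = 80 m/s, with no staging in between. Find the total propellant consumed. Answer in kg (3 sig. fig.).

total propellant consumed ≈ 106 kg

After the first burn: m = 622 × exp(−320/2130.0) = 622 × 0.86051 = 535.237 kg.
After the second burn: m = 535.237 × exp(−80/2130.0) = 535.237 × 0.96314 = 515.508 kg.
Total propellant = m₀ − m_final = 622 − 515.508 = 106.492 kg.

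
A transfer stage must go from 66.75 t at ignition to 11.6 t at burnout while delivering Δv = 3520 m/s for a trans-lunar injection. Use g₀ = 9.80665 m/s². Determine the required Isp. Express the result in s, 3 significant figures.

Isp ≈ 205 s

ln(m₀/m_f) = ln(66750/11600) = ln(5.754) = 1.7499.
From the ideal rocket equation, v_e = Δv / ln(m₀/m_f) = 3520 / 1.7499 = 2011.5 m/s.
Isp = v_e / g₀ = 2011.5 / 9.80665 = 205.1 s.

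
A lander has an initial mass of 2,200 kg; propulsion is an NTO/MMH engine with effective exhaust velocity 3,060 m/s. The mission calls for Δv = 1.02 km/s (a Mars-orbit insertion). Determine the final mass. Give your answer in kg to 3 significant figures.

Rocket equation: m₀/m_f = exp(Δv / v_e) = exp(1020 / 3060.0) = exp(0.3333) = 1.3956.
m_f = m₀ / 1.3956 = 2,200 / 1.3956 = 1,576.38 kg.

final mass ≈ 1580 kg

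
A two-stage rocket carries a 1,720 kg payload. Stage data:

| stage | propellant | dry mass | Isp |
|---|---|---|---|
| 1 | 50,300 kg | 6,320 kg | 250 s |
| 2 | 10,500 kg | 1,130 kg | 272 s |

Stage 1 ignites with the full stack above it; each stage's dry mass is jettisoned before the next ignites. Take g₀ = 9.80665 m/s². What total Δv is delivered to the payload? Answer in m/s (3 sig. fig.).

Δv ≈ 7230 m/s

Ignition mass of stage 1 = 50,300+6,320 + 10,500+1,130 + 1,720 = 69,970 kg.
Stage 1: m₀ = 69,970 kg, m_f = 69,970 − 50,300 = 19,670 kg; Δv = 250×9.80665×ln(3.557) = 2451.7×1.2690 ≈ 3111 m/s.
Stage 2: m₀ = 13,350 kg, m_f = 13,350 − 10,500 = 2,850 kg; Δv = 272×9.80665×ln(4.684) = 2667.4×1.5442 ≈ 4119 m/s.
Total Δv = 3111 + 4119 = 7230 m/s.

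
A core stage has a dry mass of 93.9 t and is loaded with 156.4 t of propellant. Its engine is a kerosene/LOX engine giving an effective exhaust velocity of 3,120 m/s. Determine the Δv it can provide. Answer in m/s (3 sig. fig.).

m₀ = m_dry + m_prop = 93.9 + 156.4 = 250.3 t.
Δv = v_e · ln(m₀/m_f) = 3120.0 × ln(2.666) = 3120.0 × 0.9804 ≈ 3058.9 m/s.

Δv ≈ 3060 m/s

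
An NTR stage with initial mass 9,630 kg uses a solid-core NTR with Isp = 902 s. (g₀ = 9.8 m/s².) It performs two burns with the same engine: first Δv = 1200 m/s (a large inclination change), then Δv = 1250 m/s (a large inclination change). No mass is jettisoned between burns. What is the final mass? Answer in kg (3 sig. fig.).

v_e = Isp · g₀ = 902 × 9.8 = 8839.6 m/s.
After the first burn: m = 9630 × exp(−1200/8839.6) = 9630 × 0.87306 = 8,407.57 kg.
After the second burn: m = 8,407.57 × exp(−1250/8839.6) = 8,407.57 × 0.86813 = 7,298.86 kg.

final mass ≈ 7300 kg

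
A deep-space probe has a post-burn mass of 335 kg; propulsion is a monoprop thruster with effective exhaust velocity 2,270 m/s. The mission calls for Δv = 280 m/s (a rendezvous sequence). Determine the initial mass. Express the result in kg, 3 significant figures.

initial mass ≈ 379 kg

Rocket equation: m₀/m_f = exp(Δv / v_e) = exp(280 / 2270.0) = exp(0.1233) = 1.1313.
m₀ = m_f × 1.1313 = 335 × 1.1313 = 378.986 kg.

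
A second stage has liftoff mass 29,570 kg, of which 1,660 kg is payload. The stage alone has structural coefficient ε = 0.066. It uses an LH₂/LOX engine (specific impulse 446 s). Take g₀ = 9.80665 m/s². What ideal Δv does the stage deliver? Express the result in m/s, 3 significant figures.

Stage wet mass = m₀ − payload = 29,570 − 1,660 = 27,910 kg.
Stage dry mass = ε × stage wet mass = 0.066 × 27,910 = 1,842.06 kg.
Burnout mass m_f = stage dry + payload = 1,842.06 + 1,660 = 3,502.06 kg.
v_e = Isp · g₀ = 446 × 9.80665 = 4373.8 m/s.
From the ideal rocket equation, Δv = v_e · ln(29,570/3,502.06) = 4373.8 × ln(8.444) = 4373.8 × 2.1334 ≈ 9331 m/s.

Δv ≈ 9330 m/s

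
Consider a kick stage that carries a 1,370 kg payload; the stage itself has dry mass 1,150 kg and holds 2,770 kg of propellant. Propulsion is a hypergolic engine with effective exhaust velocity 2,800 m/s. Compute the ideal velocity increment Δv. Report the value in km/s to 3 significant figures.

Δv ≈ 2.08 km/s

m₀ = payload + dry + propellant = 1,370 + 1,150 + 2,770 = 5,290 kg.
m_f = payload + dry = 1,370 + 1,150 = 2,520 kg.
Δv = v_e · ln(m₀/m_f) = 2800.0 × ln(2.099) = 2800.0 × 0.7416 ≈ 2076.4 m/s.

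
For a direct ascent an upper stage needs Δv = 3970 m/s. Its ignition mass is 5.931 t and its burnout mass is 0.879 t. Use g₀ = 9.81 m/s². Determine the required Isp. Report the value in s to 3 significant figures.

Isp ≈ 212 s

ln(m₀/m_f) = ln(5931/879) = ln(6.747) = 1.9092.
v_e = Δv / ln(m₀/m_f) = 3970 / 1.9092 = 2079.4 m/s.
Isp = v_e / g₀ = 2079.4 / 9.81 = 212.0 s.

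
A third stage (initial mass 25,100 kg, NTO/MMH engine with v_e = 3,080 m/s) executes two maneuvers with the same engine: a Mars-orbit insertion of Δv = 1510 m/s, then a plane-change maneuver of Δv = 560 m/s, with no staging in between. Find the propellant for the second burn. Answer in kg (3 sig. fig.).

propellant for the second burn ≈ 2560 kg

After the first burn: m = 25100 × exp(−1510/3080.0) = 25100 × 0.61247 = 15,373 kg.
After the second burn: m = 15,373 × exp(−560/3080.0) = 15,373 × 0.83375 = 12,817.2 kg.
Second-burn propellant = 15,373 − 12,817.2 = 2,555.8 kg.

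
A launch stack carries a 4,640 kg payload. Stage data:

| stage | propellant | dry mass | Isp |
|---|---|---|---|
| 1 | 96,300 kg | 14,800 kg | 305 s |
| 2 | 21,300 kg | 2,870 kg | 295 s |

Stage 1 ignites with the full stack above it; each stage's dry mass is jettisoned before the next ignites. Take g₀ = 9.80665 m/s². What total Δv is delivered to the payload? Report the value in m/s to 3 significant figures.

Ignition mass of stage 1 = 96,300+14,800 + 21,300+2,870 + 4,640 = 139,910 kg.
Stage 1: m₀ = 139,910 kg, m_f = 139,910 − 96,300 = 43,610 kg; Δv = 305×9.80665×ln(3.208) = 2991.0×1.1657 ≈ 3487 m/s.
Stage 2: m₀ = 28,810 kg, m_f = 28,810 − 21,300 = 7,510 kg; Δv = 295×9.80665×ln(3.836) = 2893.0×1.3445 ≈ 3890 m/s.
Total Δv = 3487 + 3890 = 7377 m/s.

Δv ≈ 7380 m/s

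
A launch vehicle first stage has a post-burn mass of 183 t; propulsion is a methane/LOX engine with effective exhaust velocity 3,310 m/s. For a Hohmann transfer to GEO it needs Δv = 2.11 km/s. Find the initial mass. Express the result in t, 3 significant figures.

From the ideal rocket equation, m₀/m_f = exp(Δv / v_e) = exp(2110 / 3310.0) = exp(0.6375) = 1.8917.
m₀ = m_f × 1.8917 = 183 × 1.8917 = 346.181 t.

initial mass ≈ 346 t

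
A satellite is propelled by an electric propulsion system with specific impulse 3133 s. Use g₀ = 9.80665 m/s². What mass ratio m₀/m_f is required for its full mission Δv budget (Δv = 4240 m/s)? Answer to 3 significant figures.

v_e = Isp · g₀ = 3133 × 9.80665 = 30724.2 m/s.
m₀/m_f = exp(Δv / v_e) = exp(4240 / 30724.2) = exp(0.1380) = 1.1480.

mass ratio ≈ 1.15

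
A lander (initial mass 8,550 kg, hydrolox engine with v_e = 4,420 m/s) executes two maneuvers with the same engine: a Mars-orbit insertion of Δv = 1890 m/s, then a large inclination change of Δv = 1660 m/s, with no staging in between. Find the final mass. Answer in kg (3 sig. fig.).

final mass ≈ 3830 kg

After the first burn: m = 8550 × exp(−1890/4420.0) = 8550 × 0.65207 = 5,575.2 kg.
After the second burn: m = 5,575.2 × exp(−1660/4420.0) = 5,575.2 × 0.68690 = 3,829.6 kg.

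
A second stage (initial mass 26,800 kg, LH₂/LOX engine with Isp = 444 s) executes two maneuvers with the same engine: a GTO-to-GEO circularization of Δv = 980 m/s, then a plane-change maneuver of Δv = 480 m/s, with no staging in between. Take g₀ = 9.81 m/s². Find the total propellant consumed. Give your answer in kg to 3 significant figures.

total propellant consumed ≈ 7630 kg

v_e = Isp · g₀ = 444 × 9.81 = 4355.6 m/s.
After the first burn: m = 26800 × exp(−980/4355.6) = 26800 × 0.79852 = 21,400.3 kg.
After the second burn: m = 21,400.3 × exp(−480/4355.6) = 21,400.3 × 0.89565 = 19,167.2 kg.
Total propellant = m₀ − m_final = 26800 − 19,167.2 = 7,632.8 kg.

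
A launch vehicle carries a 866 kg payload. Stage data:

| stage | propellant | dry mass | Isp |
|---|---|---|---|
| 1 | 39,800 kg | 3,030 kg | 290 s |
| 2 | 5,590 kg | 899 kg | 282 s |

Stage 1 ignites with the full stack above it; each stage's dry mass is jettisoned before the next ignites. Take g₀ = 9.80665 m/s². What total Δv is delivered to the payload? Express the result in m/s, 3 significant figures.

Ignition mass of stage 1 = 39,800+3,030 + 5,590+899 + 866 = 50,185 kg.
Stage 1: m₀ = 50,185 kg, m_f = 50,185 − 39,800 = 10,385 kg; Δv = 290×9.80665×ln(4.832) = 2843.9×1.5754 ≈ 4480 m/s.
Stage 2: m₀ = 7,355 kg, m_f = 7,355 − 5,590 = 1,765 kg; Δv = 282×9.80665×ln(4.167) = 2765.5×1.4272 ≈ 3947 m/s.
Total Δv = 4480 + 3947 = 8427 m/s.

Δv ≈ 8430 m/s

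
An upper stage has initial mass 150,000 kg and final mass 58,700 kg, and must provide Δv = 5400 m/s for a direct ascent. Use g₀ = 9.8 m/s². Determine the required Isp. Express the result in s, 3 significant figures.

Isp ≈ 587 s

ln(m₀/m_f) = ln(150000/58700) = ln(2.555) = 0.9382.
By the Tsiolkovsky rocket equation, v_e = Δv / ln(m₀/m_f) = 5400 / 0.9382 = 5755.7 m/s.
Isp = v_e / g₀ = 5755.7 / 9.8 = 587.3 s.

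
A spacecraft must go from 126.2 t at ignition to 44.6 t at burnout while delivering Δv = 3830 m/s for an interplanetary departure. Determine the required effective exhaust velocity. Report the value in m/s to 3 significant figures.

v_e ≈ 3680 m/s

ln(m₀/m_f) = ln(126200/44600) = ln(2.83) = 1.0401.
v_e = Δv / ln(m₀/m_f) = 3830 / 1.0401 = 3682.2 m/s.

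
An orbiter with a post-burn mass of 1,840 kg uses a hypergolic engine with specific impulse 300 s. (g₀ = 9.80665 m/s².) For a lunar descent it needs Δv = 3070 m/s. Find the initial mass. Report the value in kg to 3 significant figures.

initial mass ≈ 5220 kg

v_e = Isp · g₀ = 300 × 9.80665 = 2942.0 m/s.
By the Tsiolkovsky rocket equation, m₀/m_f = exp(Δv / v_e) = exp(3070 / 2942.0) = exp(1.0435) = 2.8392.
m₀ = m_f × 2.8392 = 1,840 × 2.8392 = 5,224.13 kg.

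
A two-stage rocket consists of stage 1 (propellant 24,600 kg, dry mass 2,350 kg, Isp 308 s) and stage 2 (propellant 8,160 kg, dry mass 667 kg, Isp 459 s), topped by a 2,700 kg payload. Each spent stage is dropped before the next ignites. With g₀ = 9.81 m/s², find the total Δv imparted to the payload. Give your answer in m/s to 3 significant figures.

Ignition mass of stage 1 = 24,600+2,350 + 8,160+667 + 2,700 = 38,477 kg.
Stage 1: m₀ = 38,477 kg, m_f = 38,477 − 24,600 = 13,877 kg; Δv = 308×9.81×ln(2.773) = 3021.5×1.0198 ≈ 3081 m/s.
Stage 2: m₀ = 11,527 kg, m_f = 11,527 − 8,160 = 3,367 kg; Δv = 459×9.81×ln(3.424) = 4502.8×1.2307 ≈ 5541 m/s.
Total Δv = 3081 + 5541 = 8622 m/s.

Δv ≈ 8620 m/s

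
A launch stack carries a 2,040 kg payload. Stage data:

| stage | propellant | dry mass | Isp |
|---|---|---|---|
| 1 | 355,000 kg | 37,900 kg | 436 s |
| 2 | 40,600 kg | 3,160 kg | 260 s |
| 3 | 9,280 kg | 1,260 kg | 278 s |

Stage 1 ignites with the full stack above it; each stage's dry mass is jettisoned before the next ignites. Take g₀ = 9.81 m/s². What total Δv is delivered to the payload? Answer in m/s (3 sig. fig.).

Δv ≈ 13600 m/s

Ignition mass of stage 1 = 355,000+37,900 + 40,600+3,160 + 9,280+1,260 + 2,040 = 449,240 kg.
Stage 1: m₀ = 449,240 kg, m_f = 449,240 − 355,000 = 94,240 kg; Δv = 436×9.81×ln(4.767) = 4277.2×1.5617 ≈ 6680 m/s.
Stage 2: m₀ = 56,340 kg, m_f = 56,340 − 40,600 = 15,740 kg; Δv = 260×9.81×ln(3.579) = 2550.6×1.2752 ≈ 3253 m/s.
Stage 3: m₀ = 12,580 kg, m_f = 12,580 − 9,280 = 3,300 kg; Δv = 278×9.81×ln(3.812) = 2727.2×1.3382 ≈ 3649 m/s.
Total Δv = 6680 + 3253 + 3649 = 13582 m/s.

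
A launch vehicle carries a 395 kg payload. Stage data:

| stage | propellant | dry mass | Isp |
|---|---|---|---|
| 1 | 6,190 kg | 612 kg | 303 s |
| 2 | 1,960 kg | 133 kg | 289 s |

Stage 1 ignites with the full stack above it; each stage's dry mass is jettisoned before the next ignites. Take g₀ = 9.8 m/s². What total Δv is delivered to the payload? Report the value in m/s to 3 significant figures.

Ignition mass of stage 1 = 6,190+612 + 1,960+133 + 395 = 9,290 kg.
Stage 1: m₀ = 9,290 kg, m_f = 9,290 − 6,190 = 3,100 kg; Δv = 303×9.8×ln(2.997) = 2969.4×1.0975 ≈ 3259 m/s.
Stage 2: m₀ = 2,488 kg, m_f = 2,488 − 1,960 = 528 kg; Δv = 289×9.8×ln(4.712) = 2832.2×1.5501 ≈ 4390 m/s.
Total Δv = 3259 + 4390 = 7649 m/s.

Δv ≈ 7650 m/s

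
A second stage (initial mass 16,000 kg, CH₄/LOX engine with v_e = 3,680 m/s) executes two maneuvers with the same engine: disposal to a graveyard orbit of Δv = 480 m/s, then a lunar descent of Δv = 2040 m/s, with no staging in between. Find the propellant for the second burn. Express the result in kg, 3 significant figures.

After the first burn: m = 16000 × exp(−480/3680.0) = 16000 × 0.87771 = 14,043.4 kg.
After the second burn: m = 14,043.4 × exp(−2040/3680.0) = 14,043.4 × 0.57445 = 8,067.23 kg.
Second-burn propellant = 14,043.4 − 8,067.23 = 5,976.17 kg.

propellant for the second burn ≈ 5980 kg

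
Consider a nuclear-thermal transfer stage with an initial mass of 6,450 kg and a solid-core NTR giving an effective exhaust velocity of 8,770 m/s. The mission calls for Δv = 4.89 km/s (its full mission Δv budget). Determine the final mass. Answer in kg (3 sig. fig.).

Rocket equation: m₀/m_f = exp(Δv / v_e) = exp(4890 / 8770.0) = exp(0.5576) = 1.7464.
m_f = m₀ / 1.7464 = 6,450 / 1.7464 = 3,693.31 kg.

final mass ≈ 3690 kg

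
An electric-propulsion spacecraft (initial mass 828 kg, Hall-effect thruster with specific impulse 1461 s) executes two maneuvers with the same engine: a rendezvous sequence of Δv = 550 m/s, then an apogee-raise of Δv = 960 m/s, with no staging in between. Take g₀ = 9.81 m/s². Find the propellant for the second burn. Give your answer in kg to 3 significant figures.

propellant for the second burn ≈ 51.6 kg

v_e = Isp · g₀ = 1461 × 9.81 = 14332.4 m/s.
After the first burn: m = 828 × exp(−550/14332.4) = 828 × 0.96235 = 796.826 kg.
After the second burn: m = 796.826 × exp(−960/14332.4) = 796.826 × 0.93521 = 745.2 kg.
Second-burn propellant = 796.826 − 745.2 = 51.626 kg.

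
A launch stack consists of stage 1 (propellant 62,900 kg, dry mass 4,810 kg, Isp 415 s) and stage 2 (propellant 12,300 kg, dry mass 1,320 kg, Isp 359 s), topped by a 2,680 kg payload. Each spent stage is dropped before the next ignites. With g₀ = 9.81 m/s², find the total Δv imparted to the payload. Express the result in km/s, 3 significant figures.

Δv ≈ 10.6 km/s

Ignition mass of stage 1 = 62,900+4,810 + 12,300+1,320 + 2,680 = 84,010 kg.
Stage 1: m₀ = 84,010 kg, m_f = 84,010 − 62,900 = 21,110 kg; Δv = 415×9.81×ln(3.98) = 4071.2×1.3812 ≈ 5623 m/s.
Stage 2: m₀ = 16,300 kg, m_f = 16,300 − 12,300 = 4,000 kg; Δv = 359×9.81×ln(4.075) = 3521.8×1.4049 ≈ 4948 m/s.
Total Δv = 5623 + 4948 = 10571 m/s.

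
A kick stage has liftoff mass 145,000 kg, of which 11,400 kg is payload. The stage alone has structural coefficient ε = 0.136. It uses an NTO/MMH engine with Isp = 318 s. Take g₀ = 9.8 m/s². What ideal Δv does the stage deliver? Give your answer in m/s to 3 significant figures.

Stage wet mass = m₀ − payload = 145,000 − 11,400 = 133,600 kg.
Stage dry mass = ε × stage wet mass = 0.136 × 133,600 = 18,169.6 kg.
Burnout mass m_f = stage dry + payload = 18,169.6 + 11,400 = 29,569.6 kg.
v_e = Isp · g₀ = 318 × 9.8 = 3116.4 m/s.
From the ideal rocket equation, Δv = v_e · ln(145,000/29,569.6) = 3116.4 × ln(4.904) = 3116.4 × 1.5900 ≈ 4955 m/s.

Δv ≈ 4960 m/s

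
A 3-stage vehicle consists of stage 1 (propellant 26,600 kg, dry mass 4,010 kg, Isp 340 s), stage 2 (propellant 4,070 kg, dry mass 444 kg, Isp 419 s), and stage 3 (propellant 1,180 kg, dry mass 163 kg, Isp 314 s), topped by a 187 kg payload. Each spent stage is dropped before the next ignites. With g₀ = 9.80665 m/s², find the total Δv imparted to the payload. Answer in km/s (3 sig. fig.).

Δv ≈ 13.5 km/s

Ignition mass of stage 1 = 26,600+4,010 + 4,070+444 + 1,180+163 + 187 = 36,654 kg.
Stage 1: m₀ = 36,654 kg, m_f = 36,654 − 26,600 = 10,054 kg; Δv = 340×9.80665×ln(3.646) = 3334.3×1.2936 ≈ 4313 m/s.
Stage 2: m₀ = 6,044 kg, m_f = 6,044 − 4,070 = 1,974 kg; Δv = 419×9.80665×ln(3.062) = 4109.0×1.1190 ≈ 4598 m/s.
Stage 3: m₀ = 1,530 kg, m_f = 1,530 − 1,180 = 350 kg; Δv = 314×9.80665×ln(4.371) = 3079.3×1.4751 ≈ 4542 m/s.
Total Δv = 4313 + 4598 + 4542 = 13453 m/s.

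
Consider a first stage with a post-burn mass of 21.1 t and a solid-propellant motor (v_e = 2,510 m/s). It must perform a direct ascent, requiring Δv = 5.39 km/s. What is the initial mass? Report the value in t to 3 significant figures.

From the ideal rocket equation, m₀/m_f = exp(Δv / v_e) = exp(5390 / 2510.0) = exp(2.1474) = 8.5627.
m₀ = m_f × 8.5627 = 21.1 × 8.5627 = 180.673 t.

initial mass ≈ 181 t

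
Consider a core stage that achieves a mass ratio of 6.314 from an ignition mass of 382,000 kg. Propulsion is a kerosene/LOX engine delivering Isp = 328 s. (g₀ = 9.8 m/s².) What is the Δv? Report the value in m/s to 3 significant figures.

Δv ≈ 5920 m/s

v_e = Isp · g₀ = 328 × 9.8 = 3214.4 m/s.
By the Tsiolkovsky rocket equation, Δv = v_e · ln(6.314) = 3214.4 × 1.8428 ≈ 5923.4 m/s.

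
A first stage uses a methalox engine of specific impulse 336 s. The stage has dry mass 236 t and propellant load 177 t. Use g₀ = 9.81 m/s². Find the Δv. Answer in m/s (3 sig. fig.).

v_e = Isp · g₀ = 336 × 9.81 = 3296.2 m/s.
m₀ = m_dry + m_prop = 236 + 177 = 413 t.
Δv = v_e · ln(m₀/m_f) = 3296.2 × ln(1.75) = 3296.2 × 0.5596 ≈ 1844.6 m/s.

Δv ≈ 1840 m/s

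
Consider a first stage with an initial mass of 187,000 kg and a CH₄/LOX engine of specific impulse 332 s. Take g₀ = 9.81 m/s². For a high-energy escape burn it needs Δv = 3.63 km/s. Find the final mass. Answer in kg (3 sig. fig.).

final mass ≈ 61300 kg

v_e = Isp · g₀ = 332 × 9.81 = 3256.9 m/s.
Rocket equation: m₀/m_f = exp(Δv / v_e) = exp(3630 / 3256.9) = exp(1.1145) = 3.0482.
m_f = m₀ / 3.0482 = 187,000 / 3.0482 = 61,347.7 kg.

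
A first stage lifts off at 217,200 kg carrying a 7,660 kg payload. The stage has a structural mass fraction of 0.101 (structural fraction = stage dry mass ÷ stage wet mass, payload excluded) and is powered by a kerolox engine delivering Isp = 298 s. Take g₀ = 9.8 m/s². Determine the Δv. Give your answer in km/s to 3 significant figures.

Stage wet mass = m₀ − payload = 217,200 − 7,660 = 209,540 kg.
Stage dry mass = ε × stage wet mass = 0.101 × 209,540 = 21,163.5 kg.
Burnout mass m_f = stage dry + payload = 21,163.5 + 7,660 = 28,823.5 kg.
v_e = Isp · g₀ = 298 × 9.8 = 2920.4 m/s.
Rocket equation: Δv = v_e · ln(217,200/28,823.5) = 2920.4 × ln(7.536) = 2920.4 × 2.0196 ≈ 5898 m/s.

Δv ≈ 5.90 km/s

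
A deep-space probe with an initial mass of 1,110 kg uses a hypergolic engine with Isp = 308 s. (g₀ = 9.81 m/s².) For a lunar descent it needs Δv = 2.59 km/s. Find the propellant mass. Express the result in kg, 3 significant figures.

v_e = Isp · g₀ = 308 × 9.81 = 3021.5 m/s.
Rocket equation: m₀/m_f = exp(Δv / v_e) = exp(2590 / 3021.5) = exp(0.8572) = 2.3565.
m_f = 1,110 / 2.3565 = 471.038 kg, so propellant = m₀ − m_f = 1,110 − 471.038 = 638.962 kg.

propellant mass ≈ 639 kg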